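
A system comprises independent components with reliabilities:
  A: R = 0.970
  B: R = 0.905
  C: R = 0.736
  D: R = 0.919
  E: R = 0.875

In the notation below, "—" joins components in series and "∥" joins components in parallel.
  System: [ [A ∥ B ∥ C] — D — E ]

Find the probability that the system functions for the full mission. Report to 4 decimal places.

Parallel (A, B, and C): 1 − (1 − 0.970000)(1 − 0.905000)(1 − 0.736000) = 0.999248
Series ([0.999248], D, and E): 0.999248 × 0.919000 × 0.875000 = 0.8035

0.8035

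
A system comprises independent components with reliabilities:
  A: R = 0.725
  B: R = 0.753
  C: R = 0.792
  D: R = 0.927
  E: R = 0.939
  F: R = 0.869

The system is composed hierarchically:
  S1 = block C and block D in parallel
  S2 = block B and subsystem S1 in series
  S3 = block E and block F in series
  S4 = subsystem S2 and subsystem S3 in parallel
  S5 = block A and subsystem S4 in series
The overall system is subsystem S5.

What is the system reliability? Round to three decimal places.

0.691

Parallel (C and D): 1 − (1 − 0.79200)(1 − 0.92700) = 0.98482
Series (B and [0.98482]): 0.75300 × 0.98482 = 0.74157
Series (E and F): 0.93900 × 0.86900 = 0.81599
Parallel ([0.74157] and [0.81599]): 1 − (1 − 0.74157)(1 − 0.81599) = 0.95245
Series (A and [0.95245]): 0.72500 × 0.95245 = 0.691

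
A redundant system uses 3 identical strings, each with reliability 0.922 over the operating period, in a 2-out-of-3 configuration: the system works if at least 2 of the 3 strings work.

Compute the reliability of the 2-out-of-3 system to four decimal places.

0.9827

R = Σ_{i=2}^{3} C(3,i) p^i (1−p)^{3−i} with p = 0.922
C(3,2)·0.922^2·0.078^1 = 0.198920
C(3,3)·0.922^3·0.078^0 = 0.783777
Sum = 0.9827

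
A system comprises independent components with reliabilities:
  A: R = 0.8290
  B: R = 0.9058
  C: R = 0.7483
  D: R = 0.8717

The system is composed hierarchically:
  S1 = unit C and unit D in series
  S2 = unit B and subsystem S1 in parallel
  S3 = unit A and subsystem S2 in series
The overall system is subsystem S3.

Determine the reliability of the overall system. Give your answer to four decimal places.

Series (C and D): 0.748300 × 0.871700 = 0.652293
Parallel (B and [0.652293]): 1 − (1 − 0.905800)(1 − 0.652293) = 0.967246
Series (A and [0.967246]): 0.829000 × 0.967246 = 0.8018

0.8018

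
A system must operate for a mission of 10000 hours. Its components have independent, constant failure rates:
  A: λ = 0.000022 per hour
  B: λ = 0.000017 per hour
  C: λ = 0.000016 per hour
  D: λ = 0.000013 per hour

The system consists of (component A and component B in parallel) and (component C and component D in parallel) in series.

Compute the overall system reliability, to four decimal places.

R(A) = exp(−0.000022 × 10000) = 0.802519
R(B) = exp(−0.000017 × 10000) = 0.843665
R(C) = exp(−0.000016 × 10000) = 0.852144
R(D) = exp(−0.000013 × 10000) = 0.878095
Parallel (A and B): 1 − (1 − 0.802519)(1 − 0.843665) = 0.969127
Parallel (C and D): 1 − (1 − 0.852144)(1 − 0.878095) = 0.981976
Series ([0.969127] and [0.981976]): 0.969127 × 0.981976 = 0.9517

0.9517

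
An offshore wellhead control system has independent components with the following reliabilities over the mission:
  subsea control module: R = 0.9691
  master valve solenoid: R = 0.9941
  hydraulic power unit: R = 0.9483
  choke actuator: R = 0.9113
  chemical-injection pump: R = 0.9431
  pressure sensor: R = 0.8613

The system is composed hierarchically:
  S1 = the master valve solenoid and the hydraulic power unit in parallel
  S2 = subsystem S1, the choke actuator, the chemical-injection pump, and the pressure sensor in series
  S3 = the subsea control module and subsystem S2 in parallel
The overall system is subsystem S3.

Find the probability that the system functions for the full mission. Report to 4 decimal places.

0.9920

Parallel (master valve solenoid and hydraulic power unit): 1 − (1 − 0.994100)(1 − 0.948300) = 0.999695
Series ([0.999695], choke actuator, chemical-injection pump, and pressure sensor): 0.999695 × 0.911300 × 0.943100 × 0.861300 = 0.740016
Parallel (subsea control module and [0.740016]): 1 − (1 − 0.969100)(1 − 0.740016) = 0.9920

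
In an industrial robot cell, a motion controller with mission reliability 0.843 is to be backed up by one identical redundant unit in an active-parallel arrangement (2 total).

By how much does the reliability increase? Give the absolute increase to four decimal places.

0.1324

R_before = 0.843
R_after = 1 − (1 − 0.843)^2 = 0.9754
ΔR = 0.9754 − 0.843 = 0.1324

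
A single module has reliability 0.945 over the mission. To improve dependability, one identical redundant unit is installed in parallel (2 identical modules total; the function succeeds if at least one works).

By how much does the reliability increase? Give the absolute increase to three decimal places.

0.052

R_before = 0.945
R_after = 1 − (1 − 0.945)^2 = 0.997
ΔR = 0.997 − 0.945 = 0.052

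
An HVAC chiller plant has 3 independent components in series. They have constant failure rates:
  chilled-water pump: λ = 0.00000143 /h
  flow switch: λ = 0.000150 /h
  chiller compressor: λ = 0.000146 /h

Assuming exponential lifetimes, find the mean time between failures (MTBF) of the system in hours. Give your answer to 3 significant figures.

Series of exponential components: λ_sys = Σ λ_i
λ_sys = 0.00000143 + 0.000150 + 0.000146 = 2.9743e-04 /h
MTBF = 1 / λ_sys = 3360 h

3360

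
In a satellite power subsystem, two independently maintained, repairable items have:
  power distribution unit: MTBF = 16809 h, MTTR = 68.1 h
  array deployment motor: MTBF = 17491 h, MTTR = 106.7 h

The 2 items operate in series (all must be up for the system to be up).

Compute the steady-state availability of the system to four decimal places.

0.9899

A(power distribution unit) = MTBF/(MTBF+MTTR) = 16809/(16809+68.1) = 0.995965
A(array deployment motor) = MTBF/(MTBF+MTTR) = 17491/(17491+106.7) = 0.993937
Series availability: 0.995965 × 0.993937 = 0.9899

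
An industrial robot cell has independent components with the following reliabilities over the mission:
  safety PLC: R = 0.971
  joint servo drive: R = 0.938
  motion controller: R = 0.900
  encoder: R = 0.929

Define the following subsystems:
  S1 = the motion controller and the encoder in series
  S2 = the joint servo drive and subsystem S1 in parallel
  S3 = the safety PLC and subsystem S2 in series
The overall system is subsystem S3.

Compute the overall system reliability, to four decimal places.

Series (motion controller and encoder): 0.900000 × 0.929000 = 0.836100
Parallel (joint servo drive and [0.836100]): 1 − (1 − 0.938000)(1 − 0.836100) = 0.989838
Series (safety PLC and [0.989838]): 0.971000 × 0.989838 = 0.9611

0.9611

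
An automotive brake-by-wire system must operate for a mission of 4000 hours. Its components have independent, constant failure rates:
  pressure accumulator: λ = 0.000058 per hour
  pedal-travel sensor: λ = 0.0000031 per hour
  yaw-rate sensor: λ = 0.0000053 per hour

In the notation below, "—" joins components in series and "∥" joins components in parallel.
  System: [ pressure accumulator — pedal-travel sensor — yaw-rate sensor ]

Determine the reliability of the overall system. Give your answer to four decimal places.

R(pressure accumulator) = exp(−0.000058 × 4000) = 0.792946
R(pedal-travel sensor) = exp(−0.0000031 × 4000) = 0.987677
R(yaw-rate sensor) = exp(−0.0000053 × 4000) = 0.979023
Series (pressure accumulator, pedal-travel sensor, and yaw-rate sensor): 0.792946 × 0.987677 × 0.979023 = 0.7667

0.7667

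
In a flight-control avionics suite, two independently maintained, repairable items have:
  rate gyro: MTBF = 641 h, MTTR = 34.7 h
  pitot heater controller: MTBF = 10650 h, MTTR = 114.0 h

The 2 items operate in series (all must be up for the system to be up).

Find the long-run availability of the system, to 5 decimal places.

0.93860

A(rate gyro) = MTBF/(MTBF+MTTR) = 641/(641+34.7) = 0.948646
A(pitot heater controller) = MTBF/(MTBF+MTTR) = 10650/(10650+114.0) = 0.989409
Series availability: 0.948646 × 0.989409 = 0.93860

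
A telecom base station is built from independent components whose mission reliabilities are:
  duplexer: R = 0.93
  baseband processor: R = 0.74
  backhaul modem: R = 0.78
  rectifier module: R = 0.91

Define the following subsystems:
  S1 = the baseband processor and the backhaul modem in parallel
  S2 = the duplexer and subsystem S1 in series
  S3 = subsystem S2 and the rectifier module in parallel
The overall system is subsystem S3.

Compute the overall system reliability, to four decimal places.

Parallel (baseband processor and backhaul modem): 1 − (1 − 0.740000)(1 − 0.780000) = 0.942800
Series (duplexer and [0.942800]): 0.930000 × 0.942800 = 0.876804
Parallel ([0.876804] and rectifier module): 1 − (1 − 0.876804)(1 − 0.910000) = 0.9889

0.9889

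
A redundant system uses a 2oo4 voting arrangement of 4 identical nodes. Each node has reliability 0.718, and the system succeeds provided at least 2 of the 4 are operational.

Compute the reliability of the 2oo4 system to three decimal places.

R = Σ_{i=2}^{4} C(4,i) p^i (1−p)^{4−i} with p = 0.718
C(4,2)·0.718^2·0.282^2 = 0.24598
C(4,3)·0.718^3·0.282^1 = 0.41752
C(4,4)·0.718^4·0.282^0 = 0.26576
Sum = 0.929

0.929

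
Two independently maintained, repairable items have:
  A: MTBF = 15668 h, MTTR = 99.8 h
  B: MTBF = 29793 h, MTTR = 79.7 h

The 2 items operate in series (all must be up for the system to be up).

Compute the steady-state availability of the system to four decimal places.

A(A) = MTBF/(MTBF+MTTR) = 15668/(15668+99.8) = 0.993671
A(B) = MTBF/(MTBF+MTTR) = 29793/(29793+79.7) = 0.997332
Series availability: 0.993671 × 0.997332 = 0.9910

0.9910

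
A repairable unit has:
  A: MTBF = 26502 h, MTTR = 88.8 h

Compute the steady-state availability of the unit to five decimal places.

0.99666

A(A) = MTBF/(MTBF+MTTR) = 26502/(26502+88.8) = 0.99666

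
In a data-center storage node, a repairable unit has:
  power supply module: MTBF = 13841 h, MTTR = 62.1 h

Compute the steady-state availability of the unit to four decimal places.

A(power supply module) = MTBF/(MTBF+MTTR) = 13841/(13841+62.1) = 0.9955

0.9955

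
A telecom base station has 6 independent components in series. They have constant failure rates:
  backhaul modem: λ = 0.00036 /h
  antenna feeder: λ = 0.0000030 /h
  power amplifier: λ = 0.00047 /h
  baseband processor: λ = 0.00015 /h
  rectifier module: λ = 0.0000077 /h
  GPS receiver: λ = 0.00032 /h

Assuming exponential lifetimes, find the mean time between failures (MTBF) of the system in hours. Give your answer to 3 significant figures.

Series of exponential components: λ_sys = Σ λ_i
λ_sys = 0.00036 + 0.0000030 + 0.00047 + 0.00015 + 0.0000077 + 0.00032 = 1.3107e-03 /h
MTBF = 1 / λ_sys = 763 h

763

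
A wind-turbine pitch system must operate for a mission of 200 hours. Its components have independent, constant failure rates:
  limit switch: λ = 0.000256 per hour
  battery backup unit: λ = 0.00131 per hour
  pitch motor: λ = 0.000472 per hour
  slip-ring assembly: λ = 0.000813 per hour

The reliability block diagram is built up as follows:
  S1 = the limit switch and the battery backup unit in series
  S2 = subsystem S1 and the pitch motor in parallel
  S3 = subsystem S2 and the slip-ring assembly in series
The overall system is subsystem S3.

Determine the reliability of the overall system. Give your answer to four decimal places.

0.8293

R(limit switch) = exp(−0.000256 × 200) = 0.950089
R(battery backup unit) = exp(−0.00131 × 200) = 0.769511
R(pitch motor) = exp(−0.000472 × 200) = 0.909919
R(slip-ring assembly) = exp(−0.000813 × 200) = 0.849931
Series (limit switch and battery backup unit): 0.950089 × 0.769511 = 0.731104
Parallel ([0.731104] and pitch motor): 1 − (1 − 0.731104)(1 − 0.909919) = 0.975778
Series ([0.975778] and slip-ring assembly): 0.975778 × 0.849931 = 0.8293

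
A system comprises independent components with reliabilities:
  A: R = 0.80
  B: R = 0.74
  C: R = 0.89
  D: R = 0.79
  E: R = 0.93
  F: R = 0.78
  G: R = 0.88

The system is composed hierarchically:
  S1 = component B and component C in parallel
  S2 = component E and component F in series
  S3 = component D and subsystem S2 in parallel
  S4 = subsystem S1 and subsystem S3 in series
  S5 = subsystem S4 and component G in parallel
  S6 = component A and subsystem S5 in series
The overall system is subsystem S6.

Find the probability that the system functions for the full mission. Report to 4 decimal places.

0.7919

Parallel (B and C): 1 − (1 − 0.740000)(1 − 0.890000) = 0.971400
Series (E and F): 0.930000 × 0.780000 = 0.725400
Parallel (D and [0.725400]): 1 − (1 − 0.790000)(1 − 0.725400) = 0.942334
Series ([0.971400] and [0.942334]): 0.971400 × 0.942334 = 0.915383
Parallel ([0.915383] and G): 1 − (1 − 0.915383)(1 − 0.880000) = 0.989846
Series (A and [0.989846]): 0.800000 × 0.989846 = 0.7919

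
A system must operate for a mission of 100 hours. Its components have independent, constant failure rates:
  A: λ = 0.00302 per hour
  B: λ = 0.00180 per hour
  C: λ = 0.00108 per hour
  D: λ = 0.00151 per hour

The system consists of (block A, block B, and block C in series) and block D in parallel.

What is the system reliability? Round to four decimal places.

R(A) = exp(−0.00302 × 100) = 0.739338
R(B) = exp(−0.00180 × 100) = 0.835270
R(C) = exp(−0.00108 × 100) = 0.897628
R(D) = exp(−0.00151 × 100) = 0.859848
Series (A, B, and C): 0.739338 × 0.835270 × 0.897628 = 0.554327
Parallel ([0.554327] and D): 1 − (1 − 0.554327)(1 − 0.859848) = 0.9375

0.9375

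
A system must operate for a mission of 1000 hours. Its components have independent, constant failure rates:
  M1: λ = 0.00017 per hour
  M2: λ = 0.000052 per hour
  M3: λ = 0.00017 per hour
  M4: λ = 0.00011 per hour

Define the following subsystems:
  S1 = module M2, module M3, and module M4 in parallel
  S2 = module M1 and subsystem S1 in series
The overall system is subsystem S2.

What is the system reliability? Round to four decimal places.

R(M1) = exp(−0.00017 × 1000) = 0.843665
R(M2) = exp(−0.000052 × 1000) = 0.949329
R(M3) = exp(−0.00017 × 1000) = 0.843665
R(M4) = exp(−0.00011 × 1000) = 0.895834
Parallel (M2, M3, and M4): 1 − (1 − 0.949329)(1 − 0.843665)(1 − 0.895834) = 0.999175
Series (M1 and [0.999175]): 0.843665 × 0.999175 = 0.8430

0.8430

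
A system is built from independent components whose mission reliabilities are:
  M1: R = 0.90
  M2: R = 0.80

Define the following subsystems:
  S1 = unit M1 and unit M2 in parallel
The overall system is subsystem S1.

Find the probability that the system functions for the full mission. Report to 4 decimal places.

0.9800

Parallel (M1 and M2): 1 − (1 − 0.900000)(1 − 0.800000) = 0.9800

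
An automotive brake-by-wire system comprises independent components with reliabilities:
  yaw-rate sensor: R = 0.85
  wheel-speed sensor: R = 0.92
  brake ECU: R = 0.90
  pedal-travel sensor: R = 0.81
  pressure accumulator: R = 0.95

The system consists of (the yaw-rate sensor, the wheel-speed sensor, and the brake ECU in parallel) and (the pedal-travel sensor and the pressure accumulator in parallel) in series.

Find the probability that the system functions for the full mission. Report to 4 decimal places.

0.9893

Parallel (yaw-rate sensor, wheel-speed sensor, and brake ECU): 1 − (1 − 0.850000)(1 − 0.920000)(1 − 0.900000) = 0.998800
Parallel (pedal-travel sensor and pressure accumulator): 1 − (1 − 0.810000)(1 − 0.950000) = 0.990500
Series ([0.998800] and [0.990500]): 0.998800 × 0.990500 = 0.9893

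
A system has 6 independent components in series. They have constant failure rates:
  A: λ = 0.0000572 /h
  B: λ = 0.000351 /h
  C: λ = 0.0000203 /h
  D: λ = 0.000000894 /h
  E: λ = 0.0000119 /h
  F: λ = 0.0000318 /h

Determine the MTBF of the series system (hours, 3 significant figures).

Series of exponential components: λ_sys = Σ λ_i
λ_sys = 0.0000572 + 0.000351 + 0.0000203 + 0.000000894 + 0.0000119 + 0.0000318 = 4.7309e-04 /h
MTBF = 1 / λ_sys = 2110 h

2110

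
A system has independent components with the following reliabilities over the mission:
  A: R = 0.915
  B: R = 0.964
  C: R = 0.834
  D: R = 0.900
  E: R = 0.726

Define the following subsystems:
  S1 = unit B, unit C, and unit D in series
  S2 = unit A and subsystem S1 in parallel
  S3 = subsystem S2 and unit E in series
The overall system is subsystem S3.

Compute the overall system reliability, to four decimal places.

0.7089

Series (B, C, and D): 0.964000 × 0.834000 × 0.900000 = 0.723578
Parallel (A and [0.723578]): 1 − (1 − 0.915000)(1 − 0.723578) = 0.976504
Series ([0.976504] and E): 0.976504 × 0.726000 = 0.7089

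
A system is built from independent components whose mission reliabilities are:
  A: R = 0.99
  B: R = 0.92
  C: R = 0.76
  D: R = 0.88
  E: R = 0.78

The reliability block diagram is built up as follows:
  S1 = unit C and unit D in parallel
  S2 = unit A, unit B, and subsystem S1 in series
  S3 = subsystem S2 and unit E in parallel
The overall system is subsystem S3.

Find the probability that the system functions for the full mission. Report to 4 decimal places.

0.9746

Parallel (C and D): 1 − (1 − 0.760000)(1 − 0.880000) = 0.971200
Series (A, B, and [0.971200]): 0.990000 × 0.920000 × 0.971200 = 0.884569
Parallel ([0.884569] and E): 1 − (1 − 0.884569)(1 − 0.780000) = 0.9746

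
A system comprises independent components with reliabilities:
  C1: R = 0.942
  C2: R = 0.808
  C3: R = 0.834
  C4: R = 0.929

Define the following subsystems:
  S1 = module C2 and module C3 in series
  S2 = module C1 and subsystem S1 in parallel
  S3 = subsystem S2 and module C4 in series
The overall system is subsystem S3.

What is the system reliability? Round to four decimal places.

0.9114

Series (C2 and C3): 0.808000 × 0.834000 = 0.673872
Parallel (C1 and [0.673872]): 1 − (1 − 0.942000)(1 − 0.673872) = 0.981085
Series ([0.981085] and C4): 0.981085 × 0.929000 = 0.9114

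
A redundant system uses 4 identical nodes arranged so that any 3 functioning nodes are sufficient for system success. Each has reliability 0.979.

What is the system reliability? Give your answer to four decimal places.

0.9974

R = Σ_{i=3}^{4} C(4,i) p^i (1−p)^{4−i} with p = 0.979
C(4,3)·0.979^3·0.021^1 = 0.078818
C(4,4)·0.979^4·0.021^0 = 0.918609
Sum = 0.9974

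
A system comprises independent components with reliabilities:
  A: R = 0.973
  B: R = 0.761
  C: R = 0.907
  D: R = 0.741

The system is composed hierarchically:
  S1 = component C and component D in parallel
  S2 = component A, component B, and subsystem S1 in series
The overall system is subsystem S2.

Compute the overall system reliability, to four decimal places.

0.7226

Parallel (C and D): 1 − (1 − 0.907000)(1 − 0.741000) = 0.975913
Series (A, B, and [0.975913]): 0.973000 × 0.761000 × 0.975913 = 0.7226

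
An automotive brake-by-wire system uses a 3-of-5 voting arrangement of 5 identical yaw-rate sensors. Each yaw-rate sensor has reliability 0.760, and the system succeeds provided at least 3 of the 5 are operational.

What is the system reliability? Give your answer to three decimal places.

0.907

R = Σ_{i=3}^{5} C(5,i) p^i (1−p)^{5−i} with p = 0.760
C(5,3)·0.760^3·0.240^2 = 0.25285
C(5,4)·0.760^4·0.240^1 = 0.40035
C(5,5)·0.760^5·0.240^0 = 0.25355
Sum = 0.907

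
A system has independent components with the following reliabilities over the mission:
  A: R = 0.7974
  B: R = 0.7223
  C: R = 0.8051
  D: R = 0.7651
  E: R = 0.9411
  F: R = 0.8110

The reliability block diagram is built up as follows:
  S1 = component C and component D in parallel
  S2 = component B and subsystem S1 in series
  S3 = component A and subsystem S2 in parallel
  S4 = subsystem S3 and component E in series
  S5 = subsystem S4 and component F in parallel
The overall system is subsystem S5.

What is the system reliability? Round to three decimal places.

0.978

Parallel (C and D): 1 − (1 − 0.80510)(1 − 0.76510) = 0.95422
Series (B and [0.95422]): 0.72230 × 0.95422 = 0.68923
Parallel (A and [0.68923]): 1 − (1 − 0.79740)(1 − 0.68923) = 0.93704
Series ([0.93704] and E): 0.93704 × 0.94110 = 0.88185
Parallel ([0.88185] and F): 1 − (1 − 0.88185)(1 − 0.81100) = 0.978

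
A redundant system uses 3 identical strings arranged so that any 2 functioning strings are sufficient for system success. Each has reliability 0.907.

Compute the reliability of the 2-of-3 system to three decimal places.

0.976

R = Σ_{i=2}^{3} C(3,i) p^i (1−p)^{3−i} with p = 0.907
C(3,2)·0.907^2·0.093^1 = 0.22952
C(3,3)·0.907^3·0.093^0 = 0.74614
Sum = 0.976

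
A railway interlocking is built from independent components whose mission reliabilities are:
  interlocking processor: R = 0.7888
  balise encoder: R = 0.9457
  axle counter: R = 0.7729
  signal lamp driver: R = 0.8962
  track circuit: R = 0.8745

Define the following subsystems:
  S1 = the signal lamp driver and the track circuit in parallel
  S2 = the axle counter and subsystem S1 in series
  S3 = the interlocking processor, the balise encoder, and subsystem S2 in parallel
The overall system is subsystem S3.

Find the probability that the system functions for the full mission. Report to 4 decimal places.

Parallel (signal lamp driver and track circuit): 1 − (1 − 0.896200)(1 − 0.874500) = 0.986973
Series (axle counter and [0.986973]): 0.772900 × 0.986973 = 0.762831
Parallel (interlocking processor, balise encoder, and [0.762831]): 1 − (1 − 0.788800)(1 − 0.945700)(1 − 0.762831) = 0.9973

0.9973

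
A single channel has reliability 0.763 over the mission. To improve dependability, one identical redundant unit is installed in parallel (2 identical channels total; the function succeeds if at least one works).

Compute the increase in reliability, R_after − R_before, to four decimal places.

R_before = 0.763
R_after = 1 − (1 − 0.763)^2 = 0.9438
ΔR = 0.9438 − 0.763 = 0.1808

0.1808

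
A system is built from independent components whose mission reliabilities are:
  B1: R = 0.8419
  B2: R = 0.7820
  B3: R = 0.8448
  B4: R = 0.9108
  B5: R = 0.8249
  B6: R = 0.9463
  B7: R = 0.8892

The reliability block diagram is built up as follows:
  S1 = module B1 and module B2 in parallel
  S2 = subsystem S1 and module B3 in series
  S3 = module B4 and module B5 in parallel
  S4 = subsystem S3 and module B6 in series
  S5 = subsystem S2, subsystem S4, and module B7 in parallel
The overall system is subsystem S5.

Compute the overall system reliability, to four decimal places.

0.9986

Parallel (B1 and B2): 1 − (1 − 0.841900)(1 − 0.782000) = 0.965534
Series ([0.965534] and B3): 0.965534 × 0.844800 = 0.815683
Parallel (B4 and B5): 1 − (1 − 0.910800)(1 − 0.824900) = 0.984381
Series ([0.984381] and B6): 0.984381 × 0.946300 = 0.931520
Parallel ([0.815683], [0.931520], and B7): 1 − (1 − 0.815683)(1 − 0.931520)(1 − 0.889200) = 0.9986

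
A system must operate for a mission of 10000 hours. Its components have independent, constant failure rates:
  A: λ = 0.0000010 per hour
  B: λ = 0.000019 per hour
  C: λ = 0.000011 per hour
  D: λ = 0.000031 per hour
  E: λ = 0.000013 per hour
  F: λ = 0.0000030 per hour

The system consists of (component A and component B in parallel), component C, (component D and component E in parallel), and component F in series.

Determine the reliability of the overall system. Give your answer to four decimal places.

0.8397

R(A) = exp(−0.0000010 × 10000) = 0.990050
R(B) = exp(−0.000019 × 10000) = 0.826959
R(C) = exp(−0.000011 × 10000) = 0.895834
R(D) = exp(−0.000031 × 10000) = 0.733447
R(E) = exp(−0.000013 × 10000) = 0.878095
R(F) = exp(−0.0000030 × 10000) = 0.970446
Parallel (A and B): 1 − (1 − 0.990050)(1 − 0.826959) = 0.998278
Parallel (D and E): 1 − (1 − 0.733447)(1 − 0.878095) = 0.967506
Series ([0.998278], C, [0.967506], and F): 0.998278 × 0.895834 × 0.967506 × 0.970446 = 0.8397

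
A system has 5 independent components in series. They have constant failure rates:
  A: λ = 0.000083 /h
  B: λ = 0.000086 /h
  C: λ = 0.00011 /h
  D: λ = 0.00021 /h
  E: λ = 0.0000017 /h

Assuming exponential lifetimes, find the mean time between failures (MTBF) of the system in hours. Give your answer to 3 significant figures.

2040

Series of exponential components: λ_sys = Σ λ_i
λ_sys = 0.000083 + 0.000086 + 0.00011 + 0.00021 + 0.0000017 = 4.9070e-04 /h
MTBF = 1 / λ_sys = 2040 h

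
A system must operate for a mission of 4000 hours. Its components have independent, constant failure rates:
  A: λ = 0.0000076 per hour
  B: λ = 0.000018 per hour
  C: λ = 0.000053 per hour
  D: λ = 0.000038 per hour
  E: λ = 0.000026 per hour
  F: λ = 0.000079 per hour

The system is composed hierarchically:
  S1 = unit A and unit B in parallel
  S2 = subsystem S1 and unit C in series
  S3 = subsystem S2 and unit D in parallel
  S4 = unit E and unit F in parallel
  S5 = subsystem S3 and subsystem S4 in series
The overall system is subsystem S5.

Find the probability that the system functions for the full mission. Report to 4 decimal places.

R(A) = exp(−0.0000076 × 4000) = 0.970057
R(B) = exp(−0.000018 × 4000) = 0.930531
R(C) = exp(−0.000053 × 4000) = 0.808965
R(D) = exp(−0.000038 × 4000) = 0.858988
R(E) = exp(−0.000026 × 4000) = 0.901225
R(F) = exp(−0.000079 × 4000) = 0.729059
Parallel (A and B): 1 − (1 − 0.970057)(1 − 0.930531) = 0.997920
Series ([0.997920] and C): 0.997920 × 0.808965 = 0.807282
Parallel ([0.807282] and D): 1 − (1 − 0.807282)(1 − 0.858988) = 0.972824
Parallel (E and F): 1 − (1 − 0.901225)(1 − 0.729059) = 0.973238
Series ([0.972824] and [0.973238]): 0.972824 × 0.973238 = 0.9468

0.9468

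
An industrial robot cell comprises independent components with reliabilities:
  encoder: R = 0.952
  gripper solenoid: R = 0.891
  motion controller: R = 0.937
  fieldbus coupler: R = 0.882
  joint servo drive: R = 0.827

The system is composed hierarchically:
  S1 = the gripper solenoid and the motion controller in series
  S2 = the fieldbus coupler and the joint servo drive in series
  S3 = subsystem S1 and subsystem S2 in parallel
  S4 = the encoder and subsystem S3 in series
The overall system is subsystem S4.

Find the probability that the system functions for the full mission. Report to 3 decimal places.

0.909

Series (gripper solenoid and motion controller): 0.89100 × 0.93700 = 0.83487
Series (fieldbus coupler and joint servo drive): 0.88200 × 0.82700 = 0.72941
Parallel ([0.83487] and [0.72941]): 1 − (1 − 0.83487)(1 − 0.72941) = 0.95532
Series (encoder and [0.95532]): 0.95200 × 0.95532 = 0.909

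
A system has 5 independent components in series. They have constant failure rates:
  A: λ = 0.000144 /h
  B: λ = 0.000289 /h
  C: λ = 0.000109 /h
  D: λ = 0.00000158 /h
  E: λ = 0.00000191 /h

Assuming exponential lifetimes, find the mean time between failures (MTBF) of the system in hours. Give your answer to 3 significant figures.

1830

Series of exponential components: λ_sys = Σ λ_i
λ_sys = 0.000144 + 0.000289 + 0.000109 + 0.00000158 + 0.00000191 = 5.4549e-04 /h
MTBF = 1 / λ_sys = 1830 h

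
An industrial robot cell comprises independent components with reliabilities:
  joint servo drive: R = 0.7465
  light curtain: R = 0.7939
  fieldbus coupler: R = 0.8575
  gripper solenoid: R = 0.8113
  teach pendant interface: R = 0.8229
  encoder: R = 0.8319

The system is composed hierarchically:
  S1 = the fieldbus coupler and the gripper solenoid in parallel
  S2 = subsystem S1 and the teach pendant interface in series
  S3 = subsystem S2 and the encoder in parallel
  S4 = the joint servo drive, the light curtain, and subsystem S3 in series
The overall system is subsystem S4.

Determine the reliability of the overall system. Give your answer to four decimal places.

0.5728

Parallel (fieldbus coupler and gripper solenoid): 1 − (1 − 0.857500)(1 − 0.811300) = 0.973110
Series ([0.973110] and teach pendant interface): 0.973110 × 0.822900 = 0.800772
Parallel ([0.800772] and encoder): 1 − (1 − 0.800772)(1 − 0.831900) = 0.966510
Series (joint servo drive, light curtain, and [0.966510]): 0.746500 × 0.793900 × 0.966510 = 0.5728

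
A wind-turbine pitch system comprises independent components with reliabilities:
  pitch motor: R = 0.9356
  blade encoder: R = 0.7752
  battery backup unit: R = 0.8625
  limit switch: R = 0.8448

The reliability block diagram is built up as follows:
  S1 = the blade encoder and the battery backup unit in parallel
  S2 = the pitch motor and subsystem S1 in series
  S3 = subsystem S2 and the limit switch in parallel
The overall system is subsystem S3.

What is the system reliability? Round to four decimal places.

0.9855

Parallel (blade encoder and battery backup unit): 1 − (1 − 0.775200)(1 − 0.862500) = 0.969090
Series (pitch motor and [0.969090]): 0.935600 × 0.969090 = 0.906681
Parallel ([0.906681] and limit switch): 1 − (1 − 0.906681)(1 − 0.844800) = 0.9855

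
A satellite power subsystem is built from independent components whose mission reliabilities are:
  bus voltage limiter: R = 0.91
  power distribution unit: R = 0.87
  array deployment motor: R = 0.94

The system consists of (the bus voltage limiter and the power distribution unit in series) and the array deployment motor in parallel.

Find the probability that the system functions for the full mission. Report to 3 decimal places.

Series (bus voltage limiter and power distribution unit): 0.91000 × 0.87000 = 0.79170
Parallel ([0.79170] and array deployment motor): 1 − (1 − 0.79170)(1 − 0.94000) = 0.988

0.988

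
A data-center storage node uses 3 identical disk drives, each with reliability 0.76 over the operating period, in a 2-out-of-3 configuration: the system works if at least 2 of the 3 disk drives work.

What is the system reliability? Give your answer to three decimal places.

R = Σ_{i=2}^{3} C(3,i) p^i (1−p)^{3−i} with p = 0.76
C(3,2)·0.76^2·0.24^1 = 0.41587
C(3,3)·0.76^3·0.24^0 = 0.43898
Sum = 0.855

0.855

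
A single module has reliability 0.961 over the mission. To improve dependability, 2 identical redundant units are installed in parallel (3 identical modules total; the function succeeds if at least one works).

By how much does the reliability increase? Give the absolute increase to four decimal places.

0.0389

R_before = 0.961
R_after = 1 − (1 − 0.961)^3 = 0.9999
ΔR = 0.9999 − 0.961 = 0.0389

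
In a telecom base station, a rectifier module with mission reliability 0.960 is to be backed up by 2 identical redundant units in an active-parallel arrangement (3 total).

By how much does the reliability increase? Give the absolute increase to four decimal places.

R_before = 0.960
R_after = 1 − (1 − 0.960)^3 = 0.9999
ΔR = 0.9999 − 0.960 = 0.0399

0.0399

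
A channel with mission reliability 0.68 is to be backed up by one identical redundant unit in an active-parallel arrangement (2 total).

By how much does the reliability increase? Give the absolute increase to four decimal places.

R_before = 0.68
R_after = 1 − (1 − 0.68)^2 = 0.8976
ΔR = 0.8976 − 0.68 = 0.2176

0.2176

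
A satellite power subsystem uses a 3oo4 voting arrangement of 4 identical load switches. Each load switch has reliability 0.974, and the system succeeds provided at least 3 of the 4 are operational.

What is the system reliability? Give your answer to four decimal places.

0.9961

R = Σ_{i=3}^{4} C(4,i) p^i (1−p)^{4−i} with p = 0.974
C(4,3)·0.974^3·0.026^1 = 0.096097
C(4,4)·0.974^4·0.026^0 = 0.899986
Sum = 0.9961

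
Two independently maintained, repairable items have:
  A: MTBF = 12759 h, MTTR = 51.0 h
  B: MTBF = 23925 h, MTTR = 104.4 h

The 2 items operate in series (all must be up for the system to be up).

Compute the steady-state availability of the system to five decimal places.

0.99169

A(A) = MTBF/(MTBF+MTTR) = 12759/(12759+51.0) = 0.996019
A(B) = MTBF/(MTBF+MTTR) = 23925/(23925+104.4) = 0.995655
Series availability: 0.996019 × 0.995655 = 0.99169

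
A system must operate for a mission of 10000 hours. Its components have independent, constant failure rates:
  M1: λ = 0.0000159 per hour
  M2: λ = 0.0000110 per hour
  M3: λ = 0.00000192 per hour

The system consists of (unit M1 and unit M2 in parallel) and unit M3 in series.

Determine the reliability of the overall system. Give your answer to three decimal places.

R(M1) = exp(−0.0000159 × 10000) = 0.85300
R(M2) = exp(−0.0000110 × 10000) = 0.89583
R(M3) = exp(−0.00000192 × 10000) = 0.98098
Parallel (M1 and M2): 1 − (1 − 0.85300)(1 − 0.89583) = 0.98469
Series ([0.98469] and M3): 0.98469 × 0.98098 = 0.966

0.966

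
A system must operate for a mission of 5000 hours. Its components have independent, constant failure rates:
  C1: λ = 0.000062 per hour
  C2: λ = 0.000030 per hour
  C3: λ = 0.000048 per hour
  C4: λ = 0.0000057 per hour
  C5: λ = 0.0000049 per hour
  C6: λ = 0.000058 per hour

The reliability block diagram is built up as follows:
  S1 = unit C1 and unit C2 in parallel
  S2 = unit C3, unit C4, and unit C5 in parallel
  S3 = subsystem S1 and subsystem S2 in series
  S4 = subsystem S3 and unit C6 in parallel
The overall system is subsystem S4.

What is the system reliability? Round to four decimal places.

0.9906

R(C1) = exp(−0.000062 × 5000) = 0.733447
R(C2) = exp(−0.000030 × 5000) = 0.860708
R(C3) = exp(−0.000048 × 5000) = 0.786628
R(C4) = exp(−0.0000057 × 5000) = 0.971902
R(C5) = exp(−0.0000049 × 5000) = 0.975798
R(C6) = exp(−0.000058 × 5000) = 0.748264
Parallel (C1 and C2): 1 − (1 − 0.733447)(1 − 0.860708) = 0.962871
Parallel (C3, C4, and C5): 1 − (1 − 0.786628)(1 − 0.971902)(1 − 0.975798) = 0.999855
Series ([0.962871] and [0.999855]): 0.962871 × 0.999855 = 0.962731
Parallel ([0.962731] and C6): 1 − (1 − 0.962731)(1 − 0.748264) = 0.9906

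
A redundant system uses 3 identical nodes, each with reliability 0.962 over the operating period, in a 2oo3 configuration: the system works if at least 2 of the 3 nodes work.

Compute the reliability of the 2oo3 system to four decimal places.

R = Σ_{i=2}^{3} C(3,i) p^i (1−p)^{3−i} with p = 0.962
C(3,2)·0.962^2·0.038^1 = 0.105501
C(3,3)·0.962^3·0.038^0 = 0.890277
Sum = 0.9958

0.9958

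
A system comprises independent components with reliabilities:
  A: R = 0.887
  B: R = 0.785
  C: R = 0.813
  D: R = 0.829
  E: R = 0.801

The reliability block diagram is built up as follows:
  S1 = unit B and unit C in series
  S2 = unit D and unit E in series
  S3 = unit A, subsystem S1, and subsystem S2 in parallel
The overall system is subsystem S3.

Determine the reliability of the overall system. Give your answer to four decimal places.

0.9863

Series (B and C): 0.785000 × 0.813000 = 0.638205
Series (D and E): 0.829000 × 0.801000 = 0.664029
Parallel (A, [0.638205], and [0.664029]): 1 − (1 − 0.887000)(1 − 0.638205)(1 − 0.664029) = 0.9863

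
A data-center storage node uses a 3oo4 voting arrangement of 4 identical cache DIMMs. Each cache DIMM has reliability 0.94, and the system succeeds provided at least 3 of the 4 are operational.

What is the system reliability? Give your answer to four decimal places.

0.9801

R = Σ_{i=3}^{4} C(4,i) p^i (1−p)^{4−i} with p = 0.94
C(4,3)·0.94^3·0.06^1 = 0.199340
C(4,4)·0.94^4·0.06^0 = 0.780749
Sum = 0.9801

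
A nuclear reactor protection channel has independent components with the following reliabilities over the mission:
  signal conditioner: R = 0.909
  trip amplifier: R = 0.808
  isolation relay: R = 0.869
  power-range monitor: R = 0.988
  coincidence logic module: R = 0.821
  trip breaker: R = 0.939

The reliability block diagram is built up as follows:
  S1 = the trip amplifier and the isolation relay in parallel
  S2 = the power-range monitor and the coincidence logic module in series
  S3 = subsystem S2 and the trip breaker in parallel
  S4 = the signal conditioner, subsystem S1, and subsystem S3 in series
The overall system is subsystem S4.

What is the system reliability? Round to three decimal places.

0.876

Parallel (trip amplifier and isolation relay): 1 − (1 − 0.80800)(1 − 0.86900) = 0.97485
Series (power-range monitor and coincidence logic module): 0.98800 × 0.82100 = 0.81115
Parallel ([0.81115] and trip breaker): 1 − (1 − 0.81115)(1 − 0.93900) = 0.98848
Series (signal conditioner, [0.97485], and [0.98848]): 0.90900 × 0.97485 × 0.98848 = 0.876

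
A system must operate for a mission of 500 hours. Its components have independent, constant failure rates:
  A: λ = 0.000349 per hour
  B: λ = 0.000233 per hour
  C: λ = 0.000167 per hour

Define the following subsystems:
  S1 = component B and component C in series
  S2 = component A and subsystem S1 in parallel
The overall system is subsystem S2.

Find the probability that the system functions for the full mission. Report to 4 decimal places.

0.9710

R(A) = exp(−0.000349 × 500) = 0.839877
R(B) = exp(−0.000233 × 500) = 0.890030
R(C) = exp(−0.000167 × 500) = 0.919891
Series (B and C): 0.890030 × 0.919891 = 0.818731
Parallel (A and [0.818731]): 1 − (1 − 0.839877)(1 − 0.818731) = 0.9710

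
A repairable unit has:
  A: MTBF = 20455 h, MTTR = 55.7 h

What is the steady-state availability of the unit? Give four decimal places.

A(A) = MTBF/(MTBF+MTTR) = 20455/(20455+55.7) = 0.9973

0.9973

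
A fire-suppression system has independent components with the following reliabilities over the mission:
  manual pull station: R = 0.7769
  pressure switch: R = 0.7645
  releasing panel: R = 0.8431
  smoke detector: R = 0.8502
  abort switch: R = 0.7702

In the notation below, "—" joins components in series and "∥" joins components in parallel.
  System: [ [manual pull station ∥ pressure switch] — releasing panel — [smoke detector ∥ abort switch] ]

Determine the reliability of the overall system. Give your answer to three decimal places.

Parallel (manual pull station and pressure switch): 1 − (1 − 0.77690)(1 − 0.76450) = 0.94746
Parallel (smoke detector and abort switch): 1 − (1 − 0.85020)(1 − 0.77020) = 0.96558
Series ([0.94746], releasing panel, and [0.96558]): 0.94746 × 0.84310 × 0.96558 = 0.771

0.771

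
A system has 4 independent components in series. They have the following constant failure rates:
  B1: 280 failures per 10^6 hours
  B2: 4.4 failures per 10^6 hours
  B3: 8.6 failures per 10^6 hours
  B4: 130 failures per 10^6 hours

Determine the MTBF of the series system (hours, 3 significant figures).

2360

Series of exponential components: λ_sys = Σ λ_i
λ_sys = 0.00028 + 0.0000044 + 0.0000086 + 0.00013 = 4.2300e-04 /h
MTBF = 1 / λ_sys = 2360 h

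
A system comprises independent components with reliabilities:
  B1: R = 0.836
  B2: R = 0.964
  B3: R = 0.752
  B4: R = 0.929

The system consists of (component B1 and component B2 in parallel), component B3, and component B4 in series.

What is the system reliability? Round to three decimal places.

0.694

Parallel (B1 and B2): 1 − (1 − 0.83600)(1 − 0.96400) = 0.99410
Series ([0.99410], B3, and B4): 0.99410 × 0.75200 × 0.92900 = 0.694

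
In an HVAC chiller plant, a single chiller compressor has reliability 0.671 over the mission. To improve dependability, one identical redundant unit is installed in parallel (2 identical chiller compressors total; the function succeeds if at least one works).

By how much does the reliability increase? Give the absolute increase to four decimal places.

R_before = 0.671
R_after = 1 − (1 − 0.671)^2 = 0.8918
ΔR = 0.8918 − 0.671 = 0.2208

0.2208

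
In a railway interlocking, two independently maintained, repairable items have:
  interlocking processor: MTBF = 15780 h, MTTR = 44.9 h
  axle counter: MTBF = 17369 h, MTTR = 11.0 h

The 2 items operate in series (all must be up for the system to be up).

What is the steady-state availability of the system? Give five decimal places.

A(interlocking processor) = MTBF/(MTBF+MTTR) = 15780/(15780+44.9) = 0.997163
A(axle counter) = MTBF/(MTBF+MTTR) = 17369/(17369+11.0) = 0.999367
Series availability: 0.997163 × 0.999367 = 0.99653

0.99653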